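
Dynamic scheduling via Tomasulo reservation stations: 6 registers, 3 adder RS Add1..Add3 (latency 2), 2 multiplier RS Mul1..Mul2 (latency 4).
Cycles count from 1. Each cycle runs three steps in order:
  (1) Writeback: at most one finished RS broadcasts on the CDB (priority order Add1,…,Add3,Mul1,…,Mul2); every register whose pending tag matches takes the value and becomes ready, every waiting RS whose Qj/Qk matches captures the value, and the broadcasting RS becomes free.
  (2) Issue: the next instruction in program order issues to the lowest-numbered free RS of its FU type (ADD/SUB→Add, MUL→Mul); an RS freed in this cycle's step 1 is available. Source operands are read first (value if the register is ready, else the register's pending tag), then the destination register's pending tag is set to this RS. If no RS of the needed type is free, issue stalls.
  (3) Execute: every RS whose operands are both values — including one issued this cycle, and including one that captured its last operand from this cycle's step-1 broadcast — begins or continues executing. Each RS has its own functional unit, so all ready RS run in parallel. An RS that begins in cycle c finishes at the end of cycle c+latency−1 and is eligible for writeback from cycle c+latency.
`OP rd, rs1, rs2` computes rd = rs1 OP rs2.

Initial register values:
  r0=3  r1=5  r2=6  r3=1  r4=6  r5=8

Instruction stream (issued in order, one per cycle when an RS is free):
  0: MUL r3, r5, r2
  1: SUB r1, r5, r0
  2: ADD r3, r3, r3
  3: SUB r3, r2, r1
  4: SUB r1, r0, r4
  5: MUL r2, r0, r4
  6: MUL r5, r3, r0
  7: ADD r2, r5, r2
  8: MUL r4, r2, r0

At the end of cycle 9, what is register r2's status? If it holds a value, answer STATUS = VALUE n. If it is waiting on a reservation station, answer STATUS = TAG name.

STATUS = TAG Add1

  c1: issue MUL r3<-Mul1  regs: r0:3,r1:5,r2:6,r3:Mul1,r4:6,r5:8
  c2: issue SUB r1<-Add1  regs: r0:3,r1:Add1,r2:6,r3:Mul1,r4:6,r5:8
  c3: issue ADD r3<-Add2  regs: r0:3,r1:Add1,r2:6,r3:Add2,r4:6,r5:8
  c4: CDB Add1=5; issue SUB r3<-Add1  regs: r0:3,r1:5,r2:6,r3:Add1,r4:6,r5:8
  c5: CDB Mul1=48; issue SUB r1<-Add3  regs: r0:3,r1:Add3,r2:6,r3:Add1,r4:6,r5:8
  c6: CDB Add1=1; issue MUL r2<-Mul1  regs: r0:3,r1:Add3,r2:Mul1,r3:1,r4:6,r5:8
  c7: CDB Add2=96; issue MUL r5<-Mul2  regs: r0:3,r1:Add3,r2:Mul1,r3:1,r4:6,r5:Mul2
  c8: CDB Add3=-3; issue ADD r2<-Add1  regs: r0:3,r1:-3,r2:Add1,r3:1,r4:6,r5:Mul2
  c9: stall  regs: r0:3,r1:-3,r2:Add1,r3:1,r4:6,r5:Mul2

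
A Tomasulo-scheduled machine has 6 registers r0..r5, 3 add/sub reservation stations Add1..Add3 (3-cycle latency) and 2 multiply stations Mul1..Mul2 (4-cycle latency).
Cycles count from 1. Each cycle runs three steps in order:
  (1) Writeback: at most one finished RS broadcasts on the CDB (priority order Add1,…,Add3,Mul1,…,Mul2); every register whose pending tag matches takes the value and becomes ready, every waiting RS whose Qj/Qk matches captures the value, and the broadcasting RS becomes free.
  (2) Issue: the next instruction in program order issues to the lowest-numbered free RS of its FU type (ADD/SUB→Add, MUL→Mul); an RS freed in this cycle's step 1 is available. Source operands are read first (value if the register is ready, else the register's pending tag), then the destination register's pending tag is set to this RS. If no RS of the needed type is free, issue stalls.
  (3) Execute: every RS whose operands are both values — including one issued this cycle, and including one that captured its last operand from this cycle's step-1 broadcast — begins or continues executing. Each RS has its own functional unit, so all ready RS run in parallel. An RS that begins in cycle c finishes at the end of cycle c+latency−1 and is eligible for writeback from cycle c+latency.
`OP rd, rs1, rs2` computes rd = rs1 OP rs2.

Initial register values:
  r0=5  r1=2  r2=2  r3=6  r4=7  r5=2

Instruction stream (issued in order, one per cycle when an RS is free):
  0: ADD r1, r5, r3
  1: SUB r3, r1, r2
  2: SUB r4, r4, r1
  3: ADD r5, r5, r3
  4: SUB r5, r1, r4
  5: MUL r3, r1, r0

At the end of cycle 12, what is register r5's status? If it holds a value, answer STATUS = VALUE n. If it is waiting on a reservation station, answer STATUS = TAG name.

STATUS = VALUE 9

cycle 1: issue ADD r1<-Add1 // r0:5,r1:Add1,r2:2,r3:6,r4:7,r5:2
cycle 2: issue SUB r3<-Add2 // r0:5,r1:Add1,r2:2,r3:Add2,r4:7,r5:2
cycle 3: issue SUB r4<-Add3 // r0:5,r1:Add1,r2:2,r3:Add2,r4:Add3,r5:2
cycle 4: CDB Add1=8; issue ADD r5<-Add1 // r0:5,r1:8,r2:2,r3:Add2,r4:Add3,r5:Add1
cycle 5: stall // r0:5,r1:8,r2:2,r3:Add2,r4:Add3,r5:Add1
cycle 6: stall // r0:5,r1:8,r2:2,r3:Add2,r4:Add3,r5:Add1
cycle 7: CDB Add2=6; issue SUB r5<-Add2 // r0:5,r1:8,r2:2,r3:6,r4:Add3,r5:Add2
cycle 8: CDB Add3=-1; issue MUL r3<-Mul1 // r0:5,r1:8,r2:2,r3:Mul1,r4:-1,r5:Add2
cycle 9: - // r0:5,r1:8,r2:2,r3:Mul1,r4:-1,r5:Add2
cycle 10: CDB Add1=8 // r0:5,r1:8,r2:2,r3:Mul1,r4:-1,r5:Add2
cycle 11: CDB Add2=9 // r0:5,r1:8,r2:2,r3:Mul1,r4:-1,r5:9
cycle 12: CDB Mul1=40 // r0:5,r1:8,r2:2,r3:40,r4:-1,r5:9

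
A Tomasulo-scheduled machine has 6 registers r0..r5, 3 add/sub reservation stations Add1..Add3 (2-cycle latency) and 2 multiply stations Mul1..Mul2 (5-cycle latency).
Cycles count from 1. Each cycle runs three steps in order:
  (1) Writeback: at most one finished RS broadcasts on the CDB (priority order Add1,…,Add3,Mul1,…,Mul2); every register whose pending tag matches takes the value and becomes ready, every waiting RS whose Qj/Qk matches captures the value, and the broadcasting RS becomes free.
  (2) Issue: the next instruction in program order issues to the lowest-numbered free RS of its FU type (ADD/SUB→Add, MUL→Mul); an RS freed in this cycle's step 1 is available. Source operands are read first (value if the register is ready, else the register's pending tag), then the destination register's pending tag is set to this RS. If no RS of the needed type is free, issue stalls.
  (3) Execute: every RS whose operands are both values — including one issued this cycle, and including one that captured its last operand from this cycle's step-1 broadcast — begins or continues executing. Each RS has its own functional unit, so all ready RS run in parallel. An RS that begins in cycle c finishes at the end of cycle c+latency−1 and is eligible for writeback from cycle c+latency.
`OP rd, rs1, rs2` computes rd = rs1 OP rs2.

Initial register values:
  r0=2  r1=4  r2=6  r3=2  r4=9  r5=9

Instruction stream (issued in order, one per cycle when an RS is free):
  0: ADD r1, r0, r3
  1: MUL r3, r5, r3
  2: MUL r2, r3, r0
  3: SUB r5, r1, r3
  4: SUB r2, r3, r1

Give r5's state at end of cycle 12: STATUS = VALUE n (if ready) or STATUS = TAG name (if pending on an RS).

  c1: issue ADD r1<-Add1  regs: r0:2,r1:Add1,r2:6,r3:2,r4:9,r5:9
  c2: issue MUL r3<-Mul1  regs: r0:2,r1:Add1,r2:6,r3:Mul1,r4:9,r5:9
  c3: CDB Add1=4; issue MUL r2<-Mul2  regs: r0:2,r1:4,r2:Mul2,r3:Mul1,r4:9,r5:9
  c4: issue SUB r5<-Add1  regs: r0:2,r1:4,r2:Mul2,r3:Mul1,r4:9,r5:Add1
  c5: issue SUB r2<-Add2  regs: r0:2,r1:4,r2:Add2,r3:Mul1,r4:9,r5:Add1
  c6: -  regs: r0:2,r1:4,r2:Add2,r3:Mul1,r4:9,r5:Add1
  c7: CDB Mul1=18  regs: r0:2,r1:4,r2:Add2,r3:18,r4:9,r5:Add1
  c8: -  regs: r0:2,r1:4,r2:Add2,r3:18,r4:9,r5:Add1
  c9: CDB Add1=-14  regs: r0:2,r1:4,r2:Add2,r3:18,r4:9,r5:-14
  c10: CDB Add2=14  regs: r0:2,r1:4,r2:14,r3:18,r4:9,r5:-14
  c11: -  regs: r0:2,r1:4,r2:14,r3:18,r4:9,r5:-14
  c12: CDB Mul2=36  regs: r0:2,r1:4,r2:14,r3:18,r4:9,r5:-14

STATUS = VALUE -14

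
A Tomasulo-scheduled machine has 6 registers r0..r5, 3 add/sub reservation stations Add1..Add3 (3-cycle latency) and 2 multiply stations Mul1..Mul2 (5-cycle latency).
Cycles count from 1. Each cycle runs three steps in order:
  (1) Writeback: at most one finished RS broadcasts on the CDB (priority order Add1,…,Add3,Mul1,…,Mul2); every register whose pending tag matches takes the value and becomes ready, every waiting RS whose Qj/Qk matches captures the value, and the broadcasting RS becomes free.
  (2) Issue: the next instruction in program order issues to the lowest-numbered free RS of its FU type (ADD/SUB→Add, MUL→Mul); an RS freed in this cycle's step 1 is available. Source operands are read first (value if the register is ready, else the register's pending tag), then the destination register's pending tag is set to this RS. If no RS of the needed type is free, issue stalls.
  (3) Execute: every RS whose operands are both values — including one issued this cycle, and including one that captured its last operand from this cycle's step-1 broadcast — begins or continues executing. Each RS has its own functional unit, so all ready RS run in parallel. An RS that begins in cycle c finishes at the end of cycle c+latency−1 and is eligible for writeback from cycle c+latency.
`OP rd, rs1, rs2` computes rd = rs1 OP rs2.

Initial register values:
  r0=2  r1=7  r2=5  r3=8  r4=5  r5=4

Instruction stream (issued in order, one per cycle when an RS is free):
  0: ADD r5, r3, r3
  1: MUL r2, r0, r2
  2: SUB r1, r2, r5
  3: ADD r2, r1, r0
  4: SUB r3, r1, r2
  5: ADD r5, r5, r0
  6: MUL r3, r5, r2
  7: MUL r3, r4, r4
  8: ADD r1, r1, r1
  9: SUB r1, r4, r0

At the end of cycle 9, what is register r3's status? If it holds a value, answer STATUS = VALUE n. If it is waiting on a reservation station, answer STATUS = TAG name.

  c1: issue ADD r5<-Add1  regs: r0:2,r1:7,r2:5,r3:8,r4:5,r5:Add1
  c2: issue MUL r2<-Mul1  regs: r0:2,r1:7,r2:Mul1,r3:8,r4:5,r5:Add1
  c3: issue SUB r1<-Add2  regs: r0:2,r1:Add2,r2:Mul1,r3:8,r4:5,r5:Add1
  c4: CDB Add1=16; issue ADD r2<-Add1  regs: r0:2,r1:Add2,r2:Add1,r3:8,r4:5,r5:16
  c5: issue SUB r3<-Add3  regs: r0:2,r1:Add2,r2:Add1,r3:Add3,r4:5,r5:16
  c6: stall  regs: r0:2,r1:Add2,r2:Add1,r3:Add3,r4:5,r5:16
  c7: CDB Mul1=10; stall  regs: r0:2,r1:Add2,r2:Add1,r3:Add3,r4:5,r5:16
  c8: stall  regs: r0:2,r1:Add2,r2:Add1,r3:Add3,r4:5,r5:16
  c9: stall  regs: r0:2,r1:Add2,r2:Add1,r3:Add3,r4:5,r5:16

STATUS = TAG Add3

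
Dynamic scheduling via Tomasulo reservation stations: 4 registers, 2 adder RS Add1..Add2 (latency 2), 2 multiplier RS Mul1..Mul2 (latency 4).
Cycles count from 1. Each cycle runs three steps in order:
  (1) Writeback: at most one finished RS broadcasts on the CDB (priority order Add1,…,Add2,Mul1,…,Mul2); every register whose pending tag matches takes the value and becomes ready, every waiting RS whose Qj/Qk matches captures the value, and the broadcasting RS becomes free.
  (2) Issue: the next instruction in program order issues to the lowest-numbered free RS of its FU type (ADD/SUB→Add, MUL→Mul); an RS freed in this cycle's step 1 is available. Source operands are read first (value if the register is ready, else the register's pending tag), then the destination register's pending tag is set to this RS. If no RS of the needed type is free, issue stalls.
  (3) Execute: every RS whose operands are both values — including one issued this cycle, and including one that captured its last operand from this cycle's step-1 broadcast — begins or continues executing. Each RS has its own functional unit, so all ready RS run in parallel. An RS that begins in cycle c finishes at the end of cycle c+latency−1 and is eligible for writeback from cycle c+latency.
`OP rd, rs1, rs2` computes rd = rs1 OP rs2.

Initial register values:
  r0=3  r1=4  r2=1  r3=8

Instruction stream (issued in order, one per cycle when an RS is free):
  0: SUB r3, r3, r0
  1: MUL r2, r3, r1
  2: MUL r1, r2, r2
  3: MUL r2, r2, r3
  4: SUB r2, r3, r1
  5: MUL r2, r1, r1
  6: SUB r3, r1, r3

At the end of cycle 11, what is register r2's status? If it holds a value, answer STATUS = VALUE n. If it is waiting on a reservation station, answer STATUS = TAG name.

cycle 1: issue SUB r3<-Add1 // r0:3,r1:4,r2:1,r3:Add1
cycle 2: issue MUL r2<-Mul1 // r0:3,r1:4,r2:Mul1,r3:Add1
cycle 3: CDB Add1=5; issue MUL r1<-Mul2 // r0:3,r1:Mul2,r2:Mul1,r3:5
cycle 4: stall // r0:3,r1:Mul2,r2:Mul1,r3:5
cycle 5: stall // r0:3,r1:Mul2,r2:Mul1,r3:5
cycle 6: stall // r0:3,r1:Mul2,r2:Mul1,r3:5
cycle 7: CDB Mul1=20; issue MUL r2<-Mul1 // r0:3,r1:Mul2,r2:Mul1,r3:5
cycle 8: issue SUB r2<-Add1 // r0:3,r1:Mul2,r2:Add1,r3:5
cycle 9: stall // r0:3,r1:Mul2,r2:Add1,r3:5
cycle 10: stall // r0:3,r1:Mul2,r2:Add1,r3:5
cycle 11: CDB Mul1=100; issue MUL r2<-Mul1 // r0:3,r1:Mul2,r2:Mul1,r3:5

STATUS = TAG Mul1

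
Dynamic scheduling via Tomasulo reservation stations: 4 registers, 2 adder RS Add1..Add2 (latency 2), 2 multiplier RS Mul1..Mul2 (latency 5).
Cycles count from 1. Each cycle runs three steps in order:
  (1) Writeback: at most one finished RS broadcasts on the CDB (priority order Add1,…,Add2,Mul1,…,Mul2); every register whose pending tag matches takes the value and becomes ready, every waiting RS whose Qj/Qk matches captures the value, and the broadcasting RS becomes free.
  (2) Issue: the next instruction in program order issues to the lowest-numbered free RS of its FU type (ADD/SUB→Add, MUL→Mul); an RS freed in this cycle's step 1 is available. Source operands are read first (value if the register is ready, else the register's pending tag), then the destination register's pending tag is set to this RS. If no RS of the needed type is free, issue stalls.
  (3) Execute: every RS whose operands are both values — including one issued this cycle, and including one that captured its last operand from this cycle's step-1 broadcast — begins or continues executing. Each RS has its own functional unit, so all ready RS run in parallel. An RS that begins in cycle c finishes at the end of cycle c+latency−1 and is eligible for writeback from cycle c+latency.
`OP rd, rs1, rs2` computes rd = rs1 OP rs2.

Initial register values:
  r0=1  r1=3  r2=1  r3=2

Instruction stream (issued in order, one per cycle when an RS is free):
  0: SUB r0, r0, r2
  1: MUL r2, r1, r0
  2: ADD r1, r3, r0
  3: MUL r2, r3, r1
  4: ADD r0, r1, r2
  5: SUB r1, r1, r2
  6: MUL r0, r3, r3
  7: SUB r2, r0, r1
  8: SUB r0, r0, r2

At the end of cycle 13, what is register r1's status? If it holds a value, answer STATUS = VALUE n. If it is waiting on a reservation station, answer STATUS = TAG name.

c1: issue SUB r0<-Add1 | r0:Add1,r1:3,r2:1,r3:2
c2: issue MUL r2<-Mul1 | r0:Add1,r1:3,r2:Mul1,r3:2
c3: CDB Add1=0; issue ADD r1<-Add1 | r0:0,r1:Add1,r2:Mul1,r3:2
c4: issue MUL r2<-Mul2 | r0:0,r1:Add1,r2:Mul2,r3:2
c5: CDB Add1=2; issue ADD r0<-Add1 | r0:Add1,r1:2,r2:Mul2,r3:2
c6: issue SUB r1<-Add2 | r0:Add1,r1:Add2,r2:Mul2,r3:2
c7: stall | r0:Add1,r1:Add2,r2:Mul2,r3:2
c8: CDB Mul1=0; issue MUL r0<-Mul1 | r0:Mul1,r1:Add2,r2:Mul2,r3:2
c9: stall | r0:Mul1,r1:Add2,r2:Mul2,r3:2
c10: CDB Mul2=4; stall | r0:Mul1,r1:Add2,r2:4,r3:2
c11: stall | r0:Mul1,r1:Add2,r2:4,r3:2
c12: CDB Add1=6; issue SUB r2<-Add1 | r0:Mul1,r1:Add2,r2:Add1,r3:2
c13: CDB Add2=-2; issue SUB r0<-Add2 | r0:Add2,r1:-2,r2:Add1,r3:2

STATUS = VALUE -2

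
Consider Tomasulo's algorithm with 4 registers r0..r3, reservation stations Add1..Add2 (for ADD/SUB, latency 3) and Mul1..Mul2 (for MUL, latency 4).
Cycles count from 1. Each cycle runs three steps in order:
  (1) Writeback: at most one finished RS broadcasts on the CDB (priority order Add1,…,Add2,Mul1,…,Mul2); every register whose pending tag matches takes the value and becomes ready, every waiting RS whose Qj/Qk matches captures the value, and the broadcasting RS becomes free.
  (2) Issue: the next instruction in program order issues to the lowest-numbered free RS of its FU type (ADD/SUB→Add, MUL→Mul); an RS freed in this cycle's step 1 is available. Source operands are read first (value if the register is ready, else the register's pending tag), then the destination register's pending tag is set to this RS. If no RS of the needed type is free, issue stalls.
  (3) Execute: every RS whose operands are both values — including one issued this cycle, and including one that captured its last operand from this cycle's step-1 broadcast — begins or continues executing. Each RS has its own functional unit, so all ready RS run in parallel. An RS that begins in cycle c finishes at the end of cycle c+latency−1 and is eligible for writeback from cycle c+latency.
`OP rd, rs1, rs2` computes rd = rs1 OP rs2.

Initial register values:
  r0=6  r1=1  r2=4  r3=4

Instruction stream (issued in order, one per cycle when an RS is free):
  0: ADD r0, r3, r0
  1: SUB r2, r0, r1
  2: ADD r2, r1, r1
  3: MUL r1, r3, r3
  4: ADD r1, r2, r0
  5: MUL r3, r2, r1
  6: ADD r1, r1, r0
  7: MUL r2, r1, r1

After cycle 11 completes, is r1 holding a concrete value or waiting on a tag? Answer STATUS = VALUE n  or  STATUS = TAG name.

STATUS = TAG Add2

  c1: issue ADD r0<-Add1  regs: r0:Add1,r1:1,r2:4,r3:4
  c2: issue SUB r2<-Add2  regs: r0:Add1,r1:1,r2:Add2,r3:4
  c3: stall  regs: r0:Add1,r1:1,r2:Add2,r3:4
  c4: CDB Add1=10; issue ADD r2<-Add1  regs: r0:10,r1:1,r2:Add1,r3:4
  c5: issue MUL r1<-Mul1  regs: r0:10,r1:Mul1,r2:Add1,r3:4
  c6: stall  regs: r0:10,r1:Mul1,r2:Add1,r3:4
  c7: CDB Add1=2; issue ADD r1<-Add1  regs: r0:10,r1:Add1,r2:2,r3:4
  c8: CDB Add2=9; issue MUL r3<-Mul2  regs: r0:10,r1:Add1,r2:2,r3:Mul2
  c9: CDB Mul1=16; issue ADD r1<-Add2  regs: r0:10,r1:Add2,r2:2,r3:Mul2
  c10: CDB Add1=12; issue MUL r2<-Mul1  regs: r0:10,r1:Add2,r2:Mul1,r3:Mul2
  c11: -  regs: r0:10,r1:Add2,r2:Mul1,r3:Mul2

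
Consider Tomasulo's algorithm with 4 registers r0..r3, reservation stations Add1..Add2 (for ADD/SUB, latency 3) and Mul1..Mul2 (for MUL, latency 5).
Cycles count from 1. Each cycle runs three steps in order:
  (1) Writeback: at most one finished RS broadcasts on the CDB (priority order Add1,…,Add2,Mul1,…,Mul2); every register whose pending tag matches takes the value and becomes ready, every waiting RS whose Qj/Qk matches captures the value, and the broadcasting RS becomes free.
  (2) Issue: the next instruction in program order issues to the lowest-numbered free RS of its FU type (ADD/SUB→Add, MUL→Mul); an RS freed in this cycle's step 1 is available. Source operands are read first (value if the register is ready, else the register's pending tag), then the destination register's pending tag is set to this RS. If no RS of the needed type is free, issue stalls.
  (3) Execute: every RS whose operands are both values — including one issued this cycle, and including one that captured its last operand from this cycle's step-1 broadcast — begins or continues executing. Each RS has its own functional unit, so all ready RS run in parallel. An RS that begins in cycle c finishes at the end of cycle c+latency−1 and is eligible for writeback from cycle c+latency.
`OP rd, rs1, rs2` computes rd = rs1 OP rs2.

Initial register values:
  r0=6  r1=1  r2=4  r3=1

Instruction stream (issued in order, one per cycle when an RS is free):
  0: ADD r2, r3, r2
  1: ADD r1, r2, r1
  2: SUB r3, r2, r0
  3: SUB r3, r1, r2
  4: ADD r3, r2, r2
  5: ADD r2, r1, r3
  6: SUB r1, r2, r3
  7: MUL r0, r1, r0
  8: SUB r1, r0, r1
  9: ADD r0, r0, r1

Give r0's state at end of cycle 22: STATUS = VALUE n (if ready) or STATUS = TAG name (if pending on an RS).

  c1: issue ADD r2<-Add1  regs: r0:6,r1:1,r2:Add1,r3:1
  c2: issue ADD r1<-Add2  regs: r0:6,r1:Add2,r2:Add1,r3:1
  c3: stall  regs: r0:6,r1:Add2,r2:Add1,r3:1
  c4: CDB Add1=5; issue SUB r3<-Add1  regs: r0:6,r1:Add2,r2:5,r3:Add1
  c5: stall  regs: r0:6,r1:Add2,r2:5,r3:Add1
  c6: stall  regs: r0:6,r1:Add2,r2:5,r3:Add1
  c7: CDB Add1=-1; issue SUB r3<-Add1  regs: r0:6,r1:Add2,r2:5,r3:Add1
  c8: CDB Add2=6; issue ADD r3<-Add2  regs: r0:6,r1:6,r2:5,r3:Add2
  c9: stall  regs: r0:6,r1:6,r2:5,r3:Add2
  c10: stall  regs: r0:6,r1:6,r2:5,r3:Add2
  c11: CDB Add1=1; issue ADD r2<-Add1  regs: r0:6,r1:6,r2:Add1,r3:Add2
  c12: CDB Add2=10; issue SUB r1<-Add2  regs: r0:6,r1:Add2,r2:Add1,r3:10
  c13: issue MUL r0<-Mul1  regs: r0:Mul1,r1:Add2,r2:Add1,r3:10
  c14: stall  regs: r0:Mul1,r1:Add2,r2:Add1,r3:10
  c15: CDB Add1=16; issue SUB r1<-Add1  regs: r0:Mul1,r1:Add1,r2:16,r3:10
  c16: stall  regs: r0:Mul1,r1:Add1,r2:16,r3:10
  c17: stall  regs: r0:Mul1,r1:Add1,r2:16,r3:10
  c18: CDB Add2=6; issue ADD r0<-Add2  regs: r0:Add2,r1:Add1,r2:16,r3:10
  c19: -  regs: r0:Add2,r1:Add1,r2:16,r3:10
  c20: -  regs: r0:Add2,r1:Add1,r2:16,r3:10
  c21: -  regs: r0:Add2,r1:Add1,r2:16,r3:10
  c22: -  regs: r0:Add2,r1:Add1,r2:16,r3:10

STATUS = TAG Add2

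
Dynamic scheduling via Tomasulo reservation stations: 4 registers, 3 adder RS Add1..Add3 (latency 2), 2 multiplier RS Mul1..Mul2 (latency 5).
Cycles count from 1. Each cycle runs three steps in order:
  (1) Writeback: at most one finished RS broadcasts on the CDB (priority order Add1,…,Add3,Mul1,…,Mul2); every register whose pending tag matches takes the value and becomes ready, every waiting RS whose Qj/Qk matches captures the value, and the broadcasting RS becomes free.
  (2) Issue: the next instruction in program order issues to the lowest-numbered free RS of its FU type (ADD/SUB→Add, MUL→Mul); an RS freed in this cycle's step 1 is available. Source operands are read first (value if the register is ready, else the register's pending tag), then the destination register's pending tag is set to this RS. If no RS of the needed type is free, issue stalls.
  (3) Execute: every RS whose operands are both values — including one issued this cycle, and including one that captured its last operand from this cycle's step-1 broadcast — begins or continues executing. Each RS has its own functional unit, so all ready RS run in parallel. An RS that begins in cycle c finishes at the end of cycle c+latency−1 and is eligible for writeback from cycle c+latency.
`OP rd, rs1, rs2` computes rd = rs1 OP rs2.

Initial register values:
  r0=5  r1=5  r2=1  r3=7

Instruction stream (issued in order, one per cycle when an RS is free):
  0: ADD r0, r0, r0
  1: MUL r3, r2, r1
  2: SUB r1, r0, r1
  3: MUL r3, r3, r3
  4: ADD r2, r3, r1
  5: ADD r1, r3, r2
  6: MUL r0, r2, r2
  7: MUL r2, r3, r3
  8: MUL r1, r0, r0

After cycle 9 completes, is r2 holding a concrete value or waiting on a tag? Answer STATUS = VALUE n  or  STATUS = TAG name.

cycle 1: issue ADD r0<-Add1 // r0:Add1,r1:5,r2:1,r3:7
cycle 2: issue MUL r3<-Mul1 // r0:Add1,r1:5,r2:1,r3:Mul1
cycle 3: CDB Add1=10; issue SUB r1<-Add1 // r0:10,r1:Add1,r2:1,r3:Mul1
cycle 4: issue MUL r3<-Mul2 // r0:10,r1:Add1,r2:1,r3:Mul2
cycle 5: CDB Add1=5; issue ADD r2<-Add1 // r0:10,r1:5,r2:Add1,r3:Mul2
cycle 6: issue ADD r1<-Add2 // r0:10,r1:Add2,r2:Add1,r3:Mul2
cycle 7: CDB Mul1=5; issue MUL r0<-Mul1 // r0:Mul1,r1:Add2,r2:Add1,r3:Mul2
cycle 8: stall // r0:Mul1,r1:Add2,r2:Add1,r3:Mul2
cycle 9: stall // r0:Mul1,r1:Add2,r2:Add1,r3:Mul2

STATUS = TAG Add1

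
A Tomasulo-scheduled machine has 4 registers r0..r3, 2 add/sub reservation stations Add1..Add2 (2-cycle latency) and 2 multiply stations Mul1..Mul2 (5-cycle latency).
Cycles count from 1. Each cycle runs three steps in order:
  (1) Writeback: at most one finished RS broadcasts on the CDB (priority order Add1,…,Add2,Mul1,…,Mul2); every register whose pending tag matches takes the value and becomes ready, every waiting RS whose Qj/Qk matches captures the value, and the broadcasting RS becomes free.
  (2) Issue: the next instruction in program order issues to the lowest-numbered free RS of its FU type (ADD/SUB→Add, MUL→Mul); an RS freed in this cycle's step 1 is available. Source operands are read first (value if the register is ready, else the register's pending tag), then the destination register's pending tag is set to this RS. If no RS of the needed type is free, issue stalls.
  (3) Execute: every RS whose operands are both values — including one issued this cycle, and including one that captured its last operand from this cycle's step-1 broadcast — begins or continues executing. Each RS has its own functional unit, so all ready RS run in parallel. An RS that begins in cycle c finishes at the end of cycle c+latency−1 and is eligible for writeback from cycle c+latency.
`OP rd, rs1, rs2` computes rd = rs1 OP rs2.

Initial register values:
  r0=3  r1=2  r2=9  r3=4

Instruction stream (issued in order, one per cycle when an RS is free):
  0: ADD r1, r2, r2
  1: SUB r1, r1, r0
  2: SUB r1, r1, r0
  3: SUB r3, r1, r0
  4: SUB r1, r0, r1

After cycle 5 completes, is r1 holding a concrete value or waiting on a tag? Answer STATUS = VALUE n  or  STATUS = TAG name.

cycle 1: issue ADD r1<-Add1 // r0:3,r1:Add1,r2:9,r3:4
cycle 2: issue SUB r1<-Add2 // r0:3,r1:Add2,r2:9,r3:4
cycle 3: CDB Add1=18; issue SUB r1<-Add1 // r0:3,r1:Add1,r2:9,r3:4
cycle 4: stall // r0:3,r1:Add1,r2:9,r3:4
cycle 5: CDB Add2=15; issue SUB r3<-Add2 // r0:3,r1:Add1,r2:9,r3:Add2

STATUS = TAG Add1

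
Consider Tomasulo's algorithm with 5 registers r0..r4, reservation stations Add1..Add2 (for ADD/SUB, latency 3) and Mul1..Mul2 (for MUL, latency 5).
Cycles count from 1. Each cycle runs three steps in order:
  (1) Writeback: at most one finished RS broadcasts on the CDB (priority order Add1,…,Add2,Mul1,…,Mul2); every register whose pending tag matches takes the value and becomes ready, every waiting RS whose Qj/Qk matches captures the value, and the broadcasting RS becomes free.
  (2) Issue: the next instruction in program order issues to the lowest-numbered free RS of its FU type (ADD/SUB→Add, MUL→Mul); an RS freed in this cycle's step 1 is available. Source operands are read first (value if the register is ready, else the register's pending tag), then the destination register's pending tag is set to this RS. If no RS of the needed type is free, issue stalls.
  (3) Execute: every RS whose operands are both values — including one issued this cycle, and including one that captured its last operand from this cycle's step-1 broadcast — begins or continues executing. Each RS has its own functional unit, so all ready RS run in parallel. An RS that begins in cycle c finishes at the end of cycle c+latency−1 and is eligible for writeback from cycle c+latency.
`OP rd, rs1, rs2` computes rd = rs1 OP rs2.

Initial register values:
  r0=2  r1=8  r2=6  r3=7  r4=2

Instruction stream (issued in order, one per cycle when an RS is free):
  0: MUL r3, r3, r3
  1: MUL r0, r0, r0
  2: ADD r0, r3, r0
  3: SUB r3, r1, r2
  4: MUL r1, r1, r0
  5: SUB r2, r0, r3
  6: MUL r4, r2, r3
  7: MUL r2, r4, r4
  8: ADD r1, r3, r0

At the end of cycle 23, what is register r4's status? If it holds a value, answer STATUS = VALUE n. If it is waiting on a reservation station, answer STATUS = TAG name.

STATUS = VALUE 102

  c1: issue MUL r3<-Mul1  regs: r0:2,r1:8,r2:6,r3:Mul1,r4:2
  c2: issue MUL r0<-Mul2  regs: r0:Mul2,r1:8,r2:6,r3:Mul1,r4:2
  c3: issue ADD r0<-Add1  regs: r0:Add1,r1:8,r2:6,r3:Mul1,r4:2
  c4: issue SUB r3<-Add2  regs: r0:Add1,r1:8,r2:6,r3:Add2,r4:2
  c5: stall  regs: r0:Add1,r1:8,r2:6,r3:Add2,r4:2
  c6: CDB Mul1=49; issue MUL r1<-Mul1  regs: r0:Add1,r1:Mul1,r2:6,r3:Add2,r4:2
  c7: CDB Add2=2; issue SUB r2<-Add2  regs: r0:Add1,r1:Mul1,r2:Add2,r3:2,r4:2
  c8: CDB Mul2=4; issue MUL r4<-Mul2  regs: r0:Add1,r1:Mul1,r2:Add2,r3:2,r4:Mul2
  c9: stall  regs: r0:Add1,r1:Mul1,r2:Add2,r3:2,r4:Mul2
  c10: stall  regs: r0:Add1,r1:Mul1,r2:Add2,r3:2,r4:Mul2
  c11: CDB Add1=53; stall  regs: r0:53,r1:Mul1,r2:Add2,r3:2,r4:Mul2
  c12: stall  regs: r0:53,r1:Mul1,r2:Add2,r3:2,r4:Mul2
  c13: stall  regs: r0:53,r1:Mul1,r2:Add2,r3:2,r4:Mul2
  c14: CDB Add2=51; stall  regs: r0:53,r1:Mul1,r2:51,r3:2,r4:Mul2
  c15: stall  regs: r0:53,r1:Mul1,r2:51,r3:2,r4:Mul2
  c16: CDB Mul1=424; issue MUL r2<-Mul1  regs: r0:53,r1:424,r2:Mul1,r3:2,r4:Mul2
  c17: issue ADD r1<-Add1  regs: r0:53,r1:Add1,r2:Mul1,r3:2,r4:Mul2
  c18: -  regs: r0:53,r1:Add1,r2:Mul1,r3:2,r4:Mul2
  c19: CDB Mul2=102  regs: r0:53,r1:Add1,r2:Mul1,r3:2,r4:102
  c20: CDB Add1=55  regs: r0:53,r1:55,r2:Mul1,r3:2,r4:102
  c21: -  regs: r0:53,r1:55,r2:Mul1,r3:2,r4:102
  c22: -  regs: r0:53,r1:55,r2:Mul1,r3:2,r4:102
  c23: -  regs: r0:53,r1:55,r2:Mul1,r3:2,r4:102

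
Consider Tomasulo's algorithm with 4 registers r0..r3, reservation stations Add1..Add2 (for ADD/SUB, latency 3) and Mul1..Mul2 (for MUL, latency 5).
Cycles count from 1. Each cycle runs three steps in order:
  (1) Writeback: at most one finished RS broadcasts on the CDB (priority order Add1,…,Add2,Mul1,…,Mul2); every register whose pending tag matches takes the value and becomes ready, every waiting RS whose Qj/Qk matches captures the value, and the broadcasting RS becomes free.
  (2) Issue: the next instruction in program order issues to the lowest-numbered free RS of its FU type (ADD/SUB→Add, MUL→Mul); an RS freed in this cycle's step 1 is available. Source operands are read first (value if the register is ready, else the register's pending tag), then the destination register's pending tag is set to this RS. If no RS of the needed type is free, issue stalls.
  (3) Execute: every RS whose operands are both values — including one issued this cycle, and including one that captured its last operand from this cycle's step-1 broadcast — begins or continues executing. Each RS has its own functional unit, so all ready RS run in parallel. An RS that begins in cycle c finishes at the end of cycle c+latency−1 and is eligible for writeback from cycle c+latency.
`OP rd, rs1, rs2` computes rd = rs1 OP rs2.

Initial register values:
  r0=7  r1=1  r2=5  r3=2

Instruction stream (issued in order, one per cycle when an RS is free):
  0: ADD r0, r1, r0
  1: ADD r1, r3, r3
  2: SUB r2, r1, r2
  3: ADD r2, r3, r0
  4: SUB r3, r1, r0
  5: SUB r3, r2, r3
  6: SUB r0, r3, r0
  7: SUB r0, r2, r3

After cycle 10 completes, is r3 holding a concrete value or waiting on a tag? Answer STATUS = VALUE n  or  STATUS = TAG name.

STATUS = TAG Add2

  c1: issue ADD r0<-Add1  regs: r0:Add1,r1:1,r2:5,r3:2
  c2: issue ADD r1<-Add2  regs: r0:Add1,r1:Add2,r2:5,r3:2
  c3: stall  regs: r0:Add1,r1:Add2,r2:5,r3:2
  c4: CDB Add1=8; issue SUB r2<-Add1  regs: r0:8,r1:Add2,r2:Add1,r3:2
  c5: CDB Add2=4; issue ADD r2<-Add2  regs: r0:8,r1:4,r2:Add2,r3:2
  c6: stall  regs: r0:8,r1:4,r2:Add2,r3:2
  c7: stall  regs: r0:8,r1:4,r2:Add2,r3:2
  c8: CDB Add1=-1; issue SUB r3<-Add1  regs: r0:8,r1:4,r2:Add2,r3:Add1
  c9: CDB Add2=10; issue SUB r3<-Add2  regs: r0:8,r1:4,r2:10,r3:Add2
  c10: stall  regs: r0:8,r1:4,r2:10,r3:Add2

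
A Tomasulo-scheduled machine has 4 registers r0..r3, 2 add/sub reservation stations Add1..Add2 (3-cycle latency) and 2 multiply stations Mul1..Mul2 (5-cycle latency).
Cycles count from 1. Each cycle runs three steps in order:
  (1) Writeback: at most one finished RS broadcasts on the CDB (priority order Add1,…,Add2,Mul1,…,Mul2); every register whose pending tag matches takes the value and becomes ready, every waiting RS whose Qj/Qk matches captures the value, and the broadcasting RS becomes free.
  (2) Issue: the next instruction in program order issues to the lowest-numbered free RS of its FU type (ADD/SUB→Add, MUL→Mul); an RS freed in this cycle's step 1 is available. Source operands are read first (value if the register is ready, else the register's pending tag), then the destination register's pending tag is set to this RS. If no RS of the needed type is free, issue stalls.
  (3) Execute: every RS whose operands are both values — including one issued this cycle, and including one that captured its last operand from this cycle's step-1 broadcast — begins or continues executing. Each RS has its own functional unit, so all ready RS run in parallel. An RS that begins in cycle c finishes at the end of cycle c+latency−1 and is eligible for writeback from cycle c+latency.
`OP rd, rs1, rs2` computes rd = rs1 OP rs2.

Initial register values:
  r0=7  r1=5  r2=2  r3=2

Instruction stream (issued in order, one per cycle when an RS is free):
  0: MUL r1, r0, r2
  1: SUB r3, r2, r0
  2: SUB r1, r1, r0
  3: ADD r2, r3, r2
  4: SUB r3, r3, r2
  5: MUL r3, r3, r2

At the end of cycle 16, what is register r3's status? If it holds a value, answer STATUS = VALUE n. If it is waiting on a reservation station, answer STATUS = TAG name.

cycle 1: issue MUL r1<-Mul1 // r0:7,r1:Mul1,r2:2,r3:2
cycle 2: issue SUB r3<-Add1 // r0:7,r1:Mul1,r2:2,r3:Add1
cycle 3: issue SUB r1<-Add2 // r0:7,r1:Add2,r2:2,r3:Add1
cycle 4: stall // r0:7,r1:Add2,r2:2,r3:Add1
cycle 5: CDB Add1=-5; issue ADD r2<-Add1 // r0:7,r1:Add2,r2:Add1,r3:-5
cycle 6: CDB Mul1=14; stall // r0:7,r1:Add2,r2:Add1,r3:-5
cycle 7: stall // r0:7,r1:Add2,r2:Add1,r3:-5
cycle 8: CDB Add1=-3; issue SUB r3<-Add1 // r0:7,r1:Add2,r2:-3,r3:Add1
cycle 9: CDB Add2=7; issue MUL r3<-Mul1 // r0:7,r1:7,r2:-3,r3:Mul1
cycle 10: - // r0:7,r1:7,r2:-3,r3:Mul1
cycle 11: CDB Add1=-2 // r0:7,r1:7,r2:-3,r3:Mul1
cycle 12: - // r0:7,r1:7,r2:-3,r3:Mul1
cycle 13: - // r0:7,r1:7,r2:-3,r3:Mul1
cycle 14: - // r0:7,r1:7,r2:-3,r3:Mul1
cycle 15: - // r0:7,r1:7,r2:-3,r3:Mul1
cycle 16: CDB Mul1=6 // r0:7,r1:7,r2:-3,r3:6

STATUS = VALUE 6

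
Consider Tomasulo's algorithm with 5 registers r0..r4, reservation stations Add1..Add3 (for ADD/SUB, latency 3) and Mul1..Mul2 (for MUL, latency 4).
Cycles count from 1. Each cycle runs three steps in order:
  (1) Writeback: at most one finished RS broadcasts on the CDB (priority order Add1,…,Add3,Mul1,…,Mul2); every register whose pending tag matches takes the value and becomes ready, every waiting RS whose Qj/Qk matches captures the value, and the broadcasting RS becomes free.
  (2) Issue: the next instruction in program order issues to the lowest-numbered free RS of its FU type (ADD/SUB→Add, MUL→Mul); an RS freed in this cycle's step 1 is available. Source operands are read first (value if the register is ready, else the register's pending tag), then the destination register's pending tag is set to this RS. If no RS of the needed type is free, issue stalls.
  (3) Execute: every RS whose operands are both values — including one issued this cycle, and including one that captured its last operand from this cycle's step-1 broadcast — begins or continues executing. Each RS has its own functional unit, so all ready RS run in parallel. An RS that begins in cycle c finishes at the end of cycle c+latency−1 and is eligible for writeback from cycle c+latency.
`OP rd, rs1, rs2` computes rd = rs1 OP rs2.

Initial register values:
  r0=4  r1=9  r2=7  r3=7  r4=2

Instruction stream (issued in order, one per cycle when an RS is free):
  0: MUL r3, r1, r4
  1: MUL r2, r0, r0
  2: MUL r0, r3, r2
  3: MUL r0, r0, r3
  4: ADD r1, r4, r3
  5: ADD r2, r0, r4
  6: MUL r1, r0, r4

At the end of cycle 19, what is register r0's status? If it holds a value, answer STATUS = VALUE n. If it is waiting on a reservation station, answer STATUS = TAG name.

cycle 1: issue MUL r3<-Mul1 // r0:4,r1:9,r2:7,r3:Mul1,r4:2
cycle 2: issue MUL r2<-Mul2 // r0:4,r1:9,r2:Mul2,r3:Mul1,r4:2
cycle 3: stall // r0:4,r1:9,r2:Mul2,r3:Mul1,r4:2
cycle 4: stall // r0:4,r1:9,r2:Mul2,r3:Mul1,r4:2
cycle 5: CDB Mul1=18; issue MUL r0<-Mul1 // r0:Mul1,r1:9,r2:Mul2,r3:18,r4:2
cycle 6: CDB Mul2=16; issue MUL r0<-Mul2 // r0:Mul2,r1:9,r2:16,r3:18,r4:2
cycle 7: issue ADD r1<-Add1 // r0:Mul2,r1:Add1,r2:16,r3:18,r4:2
cycle 8: issue ADD r2<-Add2 // r0:Mul2,r1:Add1,r2:Add2,r3:18,r4:2
cycle 9: stall // r0:Mul2,r1:Add1,r2:Add2,r3:18,r4:2
cycle 10: CDB Add1=20; stall // r0:Mul2,r1:20,r2:Add2,r3:18,r4:2
cycle 11: CDB Mul1=288; issue MUL r1<-Mul1 // r0:Mul2,r1:Mul1,r2:Add2,r3:18,r4:2
cycle 12: - // r0:Mul2,r1:Mul1,r2:Add2,r3:18,r4:2
cycle 13: - // r0:Mul2,r1:Mul1,r2:Add2,r3:18,r4:2
cycle 14: - // r0:Mul2,r1:Mul1,r2:Add2,r3:18,r4:2
cycle 15: CDB Mul2=5184 // r0:5184,r1:Mul1,r2:Add2,r3:18,r4:2
cycle 16: - // r0:5184,r1:Mul1,r2:Add2,r3:18,r4:2
cycle 17: - // r0:5184,r1:Mul1,r2:Add2,r3:18,r4:2
cycle 18: CDB Add2=5186 // r0:5184,r1:Mul1,r2:5186,r3:18,r4:2
cycle 19: CDB Mul1=10368 // r0:5184,r1:10368,r2:5186,r3:18,r4:2

STATUS = VALUE 5184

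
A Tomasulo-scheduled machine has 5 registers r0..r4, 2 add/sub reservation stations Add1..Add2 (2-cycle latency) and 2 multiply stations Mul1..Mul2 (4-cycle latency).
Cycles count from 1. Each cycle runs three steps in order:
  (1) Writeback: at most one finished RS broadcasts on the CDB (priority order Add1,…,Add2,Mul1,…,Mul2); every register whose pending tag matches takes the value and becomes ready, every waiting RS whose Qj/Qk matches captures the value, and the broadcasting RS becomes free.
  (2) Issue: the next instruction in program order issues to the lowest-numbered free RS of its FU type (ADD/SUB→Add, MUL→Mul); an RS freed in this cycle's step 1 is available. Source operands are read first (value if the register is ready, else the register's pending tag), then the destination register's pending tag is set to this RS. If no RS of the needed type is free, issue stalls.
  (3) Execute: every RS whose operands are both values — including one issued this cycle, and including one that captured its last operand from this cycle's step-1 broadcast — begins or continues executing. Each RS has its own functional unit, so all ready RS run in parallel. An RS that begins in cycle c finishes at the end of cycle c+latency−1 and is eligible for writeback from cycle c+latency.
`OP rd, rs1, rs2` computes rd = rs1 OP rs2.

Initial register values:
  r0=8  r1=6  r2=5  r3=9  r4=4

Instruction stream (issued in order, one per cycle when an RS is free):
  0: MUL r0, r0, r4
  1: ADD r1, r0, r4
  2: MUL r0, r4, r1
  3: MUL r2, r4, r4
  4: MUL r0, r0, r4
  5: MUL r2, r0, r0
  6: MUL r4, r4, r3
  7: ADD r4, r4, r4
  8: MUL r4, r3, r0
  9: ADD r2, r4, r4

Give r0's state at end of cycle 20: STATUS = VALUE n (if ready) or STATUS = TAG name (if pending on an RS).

STATUS = VALUE 576

  c1: issue MUL r0<-Mul1  regs: r0:Mul1,r1:6,r2:5,r3:9,r4:4
  c2: issue ADD r1<-Add1  regs: r0:Mul1,r1:Add1,r2:5,r3:9,r4:4
  c3: issue MUL r0<-Mul2  regs: r0:Mul2,r1:Add1,r2:5,r3:9,r4:4
  c4: stall  regs: r0:Mul2,r1:Add1,r2:5,r3:9,r4:4
  c5: CDB Mul1=32; issue MUL r2<-Mul1  regs: r0:Mul2,r1:Add1,r2:Mul1,r3:9,r4:4
  c6: stall  regs: r0:Mul2,r1:Add1,r2:Mul1,r3:9,r4:4
  c7: CDB Add1=36; stall  regs: r0:Mul2,r1:36,r2:Mul1,r3:9,r4:4
  c8: stall  regs: r0:Mul2,r1:36,r2:Mul1,r3:9,r4:4
  c9: CDB Mul1=16; issue MUL r0<-Mul1  regs: r0:Mul1,r1:36,r2:16,r3:9,r4:4
  c10: stall  regs: r0:Mul1,r1:36,r2:16,r3:9,r4:4
  c11: CDB Mul2=144; issue MUL r2<-Mul2  regs: r0:Mul1,r1:36,r2:Mul2,r3:9,r4:4
  c12: stall  regs: r0:Mul1,r1:36,r2:Mul2,r3:9,r4:4
  c13: stall  regs: r0:Mul1,r1:36,r2:Mul2,r3:9,r4:4
  c14: stall  regs: r0:Mul1,r1:36,r2:Mul2,r3:9,r4:4
  c15: CDB Mul1=576; issue MUL r4<-Mul1  regs: r0:576,r1:36,r2:Mul2,r3:9,r4:Mul1
  c16: issue ADD r4<-Add1  regs: r0:576,r1:36,r2:Mul2,r3:9,r4:Add1
  c17: stall  regs: r0:576,r1:36,r2:Mul2,r3:9,r4:Add1
  c18: stall  regs: r0:576,r1:36,r2:Mul2,r3:9,r4:Add1
  c19: CDB Mul1=36; issue MUL r4<-Mul1  regs: r0:576,r1:36,r2:Mul2,r3:9,r4:Mul1
  c20: CDB Mul2=331776; issue ADD r2<-Add2  regs: r0:576,r1:36,r2:Add2,r3:9,r4:Mul1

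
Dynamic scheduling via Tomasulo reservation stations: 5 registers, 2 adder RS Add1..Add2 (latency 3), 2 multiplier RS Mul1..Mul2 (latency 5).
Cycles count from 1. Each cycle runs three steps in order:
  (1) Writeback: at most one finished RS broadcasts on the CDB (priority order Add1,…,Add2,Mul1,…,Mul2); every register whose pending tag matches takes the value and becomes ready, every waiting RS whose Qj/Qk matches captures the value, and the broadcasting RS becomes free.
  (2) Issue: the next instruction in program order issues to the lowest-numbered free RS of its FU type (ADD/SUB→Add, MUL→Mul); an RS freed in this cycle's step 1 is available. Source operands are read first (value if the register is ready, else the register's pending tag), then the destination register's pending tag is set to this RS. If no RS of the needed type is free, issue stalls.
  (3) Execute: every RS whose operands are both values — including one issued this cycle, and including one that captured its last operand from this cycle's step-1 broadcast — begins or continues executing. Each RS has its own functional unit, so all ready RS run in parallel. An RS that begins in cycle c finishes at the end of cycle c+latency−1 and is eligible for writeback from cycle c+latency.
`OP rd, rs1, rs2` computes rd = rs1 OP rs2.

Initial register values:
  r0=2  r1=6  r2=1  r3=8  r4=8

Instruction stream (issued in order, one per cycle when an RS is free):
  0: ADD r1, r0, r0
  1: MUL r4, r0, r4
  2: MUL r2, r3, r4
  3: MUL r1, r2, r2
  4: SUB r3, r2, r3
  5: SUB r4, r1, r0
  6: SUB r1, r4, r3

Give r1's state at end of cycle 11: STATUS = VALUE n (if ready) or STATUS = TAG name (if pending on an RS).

  c1: issue ADD r1<-Add1  regs: r0:2,r1:Add1,r2:1,r3:8,r4:8
  c2: issue MUL r4<-Mul1  regs: r0:2,r1:Add1,r2:1,r3:8,r4:Mul1
  c3: issue MUL r2<-Mul2  regs: r0:2,r1:Add1,r2:Mul2,r3:8,r4:Mul1
  c4: CDB Add1=4; stall  regs: r0:2,r1:4,r2:Mul2,r3:8,r4:Mul1
  c5: stall  regs: r0:2,r1:4,r2:Mul2,r3:8,r4:Mul1
  c6: stall  regs: r0:2,r1:4,r2:Mul2,r3:8,r4:Mul1
  c7: CDB Mul1=16; issue MUL r1<-Mul1  regs: r0:2,r1:Mul1,r2:Mul2,r3:8,r4:16
  c8: issue SUB r3<-Add1  regs: r0:2,r1:Mul1,r2:Mul2,r3:Add1,r4:16
  c9: issue SUB r4<-Add2  regs: r0:2,r1:Mul1,r2:Mul2,r3:Add1,r4:Add2
  c10: stall  regs: r0:2,r1:Mul1,r2:Mul2,r3:Add1,r4:Add2
  c11: stall  regs: r0:2,r1:Mul1,r2:Mul2,r3:Add1,r4:Add2

STATUS = TAG Mul1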